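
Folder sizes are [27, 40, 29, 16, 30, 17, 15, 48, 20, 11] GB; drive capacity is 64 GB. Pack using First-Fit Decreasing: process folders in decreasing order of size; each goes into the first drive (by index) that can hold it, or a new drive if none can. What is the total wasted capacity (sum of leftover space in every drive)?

Sorted descending: 48, 40, 30, 29, 27, 20, 17, 16, 15, 11.
48 GB → drive 1 (remaining 16 GB)
40 GB → drive 2 (remaining 24 GB)
30 GB → drive 3 (remaining 34 GB)
29 GB → drive 3 (remaining 5 GB)
27 GB → drive 4 (remaining 37 GB)
20 GB → drive 2 (remaining 4 GB)
17 GB → drive 4 (remaining 20 GB)
16 GB → drive 1 (remaining 0 GB)
15 GB → drive 4 (remaining 5 GB)
11 GB → drive 5 (remaining 53 GB)
5 drives × 64 GB = 320 GB; used 253 GB; unused 67 GB.

67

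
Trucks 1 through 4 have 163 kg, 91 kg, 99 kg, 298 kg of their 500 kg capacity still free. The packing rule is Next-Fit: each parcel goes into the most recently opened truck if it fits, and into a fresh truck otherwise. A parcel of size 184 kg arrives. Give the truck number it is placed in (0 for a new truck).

4

Next-Fit only looks at truck 4, which has 298 kg free.
184 kg fits there.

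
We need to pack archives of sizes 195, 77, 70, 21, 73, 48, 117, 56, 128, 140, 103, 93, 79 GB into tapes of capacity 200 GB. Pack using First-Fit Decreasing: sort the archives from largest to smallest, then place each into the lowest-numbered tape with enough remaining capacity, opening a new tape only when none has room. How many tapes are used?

7

Sorted descending: 195, 140, 128, 117, 103, 93, 79, 77, 73, 70, 56, 48, 21.
Put 195 GB in tape 1; 5 GB remain.
Put 140 GB in tape 2; 60 GB remain.
Put 128 GB in tape 3; 72 GB remain.
Put 117 GB in tape 4; 83 GB remain.
Put 103 GB in tape 5; 97 GB remain.
Put 93 GB in tape 5; 4 GB remain.
Put 79 GB in tape 4; 4 GB remain.
Put 77 GB in tape 6; 123 GB remain.
Put 73 GB in tape 6; 50 GB remain.
Put 70 GB in tape 3; 2 GB remain.
Put 56 GB in tape 2; 4 GB remain.
Put 48 GB in tape 6; 2 GB remain.
Put 21 GB in tape 7; 179 GB remain.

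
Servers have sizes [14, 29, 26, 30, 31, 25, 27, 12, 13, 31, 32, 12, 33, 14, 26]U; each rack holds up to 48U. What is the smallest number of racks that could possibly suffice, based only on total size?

8 racks

Total size = 14 + 29 + 26 + 30 + 31 + 25 + 27 + 12 + 13 + 31 + 32 + 12 + 33 + 14 + 26 = 355U.
⌈355 / 48⌉ = 8.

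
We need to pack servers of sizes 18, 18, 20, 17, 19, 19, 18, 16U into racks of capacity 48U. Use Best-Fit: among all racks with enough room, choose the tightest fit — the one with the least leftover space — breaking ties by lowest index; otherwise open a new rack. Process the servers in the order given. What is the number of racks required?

Put 18U in rack 1; 30U remain.
Put 18U in rack 1; 12U remain.
Put 20U in rack 2; 28U remain.
Put 17U in rack 2; 11U remain.
Put 19U in rack 3; 29U remain.
Put 19U in rack 3; 10U remain.
Put 18U in rack 4; 30U remain.
Put 16U in rack 4; 14U remain.

4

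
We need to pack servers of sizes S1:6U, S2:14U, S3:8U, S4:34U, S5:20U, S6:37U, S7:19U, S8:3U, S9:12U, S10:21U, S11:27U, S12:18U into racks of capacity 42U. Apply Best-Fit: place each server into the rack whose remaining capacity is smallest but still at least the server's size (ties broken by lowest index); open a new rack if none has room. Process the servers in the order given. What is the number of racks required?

6

Put S1 (6U) in rack 1; 36U remain.
Put S2 (14U) in rack 1; 22U remain.
Put S3 (8U) in rack 1; 14U remain.
Put S4 (34U) in rack 2; 8U remain.
Put S5 (20U) in rack 3; 22U remain.
Put S6 (37U) in rack 4; 5U remain.
Put S7 (19U) in rack 3; 3U remain.
Put S8 (3U) in rack 3; 0U remain.
Put S9 (12U) in rack 1; 2U remain.
Put S10 (21U) in rack 5; 21U remain.
Put S11 (27U) in rack 6; 15U remain.
Put S12 (18U) in rack 5; 3U remain.
Final racks: [6,14,8,12] [34] [20,19,3] [37] [21,18] [27].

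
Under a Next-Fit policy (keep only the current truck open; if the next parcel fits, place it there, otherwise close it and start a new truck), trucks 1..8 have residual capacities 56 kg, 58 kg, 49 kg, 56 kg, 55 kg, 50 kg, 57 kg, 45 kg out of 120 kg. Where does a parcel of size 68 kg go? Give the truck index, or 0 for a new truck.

Next-Fit only looks at truck 8, which has 45 kg free.
68 kg does not fit, so a new truck is opened.

0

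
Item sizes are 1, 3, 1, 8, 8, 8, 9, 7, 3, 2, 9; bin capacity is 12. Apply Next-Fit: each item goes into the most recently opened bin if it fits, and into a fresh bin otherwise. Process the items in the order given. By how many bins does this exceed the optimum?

1

Next-Fit: [1,3,1] [8] [8] [8] [9] [7,3,2] [9] → 7 bins.
6 items exceed 6 (half the capacity), and no two of those can share a bin, so at least 6 bins are needed.
An optimal packing achieves that bound: [9,3] [9,3] [8,2,1,1] [8] [8] [7] → 6 bins.
Excess: 7 − 6 = 1.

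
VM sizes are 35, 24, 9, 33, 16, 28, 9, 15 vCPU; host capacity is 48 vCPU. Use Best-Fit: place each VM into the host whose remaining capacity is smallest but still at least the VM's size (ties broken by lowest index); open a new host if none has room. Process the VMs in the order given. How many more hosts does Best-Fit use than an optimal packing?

0

Best-Fit: [35,9] [24,16] [33,9] [28,15] → 4 hosts.
Total size 169 vCPU; any packing needs at least ⌈169/48⌉ = 4 hosts.
So 4 is already optimal.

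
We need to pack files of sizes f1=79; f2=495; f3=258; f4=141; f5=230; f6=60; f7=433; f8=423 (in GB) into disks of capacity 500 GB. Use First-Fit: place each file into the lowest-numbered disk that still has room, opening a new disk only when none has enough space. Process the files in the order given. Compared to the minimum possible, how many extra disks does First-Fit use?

First-Fit: [79,258,141] [495] [230,60] [433] [423] → 5 disks.
Total size 2119 GB; any packing needs at least ⌈2119/500⌉ = 5 disks.
So 5 is already optimal.

0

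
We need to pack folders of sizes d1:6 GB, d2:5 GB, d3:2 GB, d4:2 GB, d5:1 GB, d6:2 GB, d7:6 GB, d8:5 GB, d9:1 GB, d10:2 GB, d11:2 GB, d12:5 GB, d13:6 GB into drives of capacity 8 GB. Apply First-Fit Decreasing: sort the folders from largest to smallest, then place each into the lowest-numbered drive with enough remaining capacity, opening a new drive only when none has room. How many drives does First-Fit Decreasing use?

6 drives

Sorted descending: 6, 6, 6, 5, 5, 5, 2, 2, 2, 2, 2, 1, 1.
6 GB → drive 1 (remaining 2 GB)
6 GB → drive 2 (remaining 2 GB)
6 GB → drive 3 (remaining 2 GB)
5 GB → drive 4 (remaining 3 GB)
5 GB → drive 5 (remaining 3 GB)
5 GB → drive 6 (remaining 3 GB)
2 GB → drive 1 (remaining 0 GB)
2 GB → drive 2 (remaining 0 GB)
2 GB → drive 3 (remaining 0 GB)
2 GB → drive 4 (remaining 1 GB)
2 GB → drive 5 (remaining 1 GB)
1 GB → drive 4 (remaining 0 GB)
1 GB → drive 5 (remaining 0 GB)
Final drives: [6,2] [6,2] [6,2] [5,2,1] [5,2,1] [5].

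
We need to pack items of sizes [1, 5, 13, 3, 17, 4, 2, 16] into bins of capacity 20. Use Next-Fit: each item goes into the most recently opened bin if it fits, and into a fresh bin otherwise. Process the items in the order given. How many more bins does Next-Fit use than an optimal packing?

Next-Fit: [1,5,13] [3,17] [4,2] [16] → 4 bins.
Total size 61; any packing needs at least ⌈61/20⌉ = 4 bins.
So 4 is already optimal.

0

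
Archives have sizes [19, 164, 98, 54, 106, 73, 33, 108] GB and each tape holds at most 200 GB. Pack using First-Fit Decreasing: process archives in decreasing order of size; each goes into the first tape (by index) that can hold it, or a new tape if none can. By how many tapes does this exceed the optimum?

First-Fit Decreasing: [164,33] [108,73,19] [106,54] [98] → 4 tapes.
Total size 655 GB; any packing needs at least ⌈655/200⌉ = 4 tapes.
So 4 is already optimal.

0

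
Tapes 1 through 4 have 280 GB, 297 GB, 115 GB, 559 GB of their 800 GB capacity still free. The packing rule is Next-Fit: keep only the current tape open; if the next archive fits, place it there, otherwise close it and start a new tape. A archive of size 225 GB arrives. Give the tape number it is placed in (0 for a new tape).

Next-Fit only looks at tape 4, which has 559 GB free.
225 GB fits there.

4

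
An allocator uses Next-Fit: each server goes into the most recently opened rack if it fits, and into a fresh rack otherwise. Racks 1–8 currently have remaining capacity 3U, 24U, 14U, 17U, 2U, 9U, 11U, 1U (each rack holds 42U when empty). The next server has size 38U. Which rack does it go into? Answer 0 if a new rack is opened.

Next-Fit only looks at rack 8, which has 1U free.
38U does not fit, so a new rack is opened.

0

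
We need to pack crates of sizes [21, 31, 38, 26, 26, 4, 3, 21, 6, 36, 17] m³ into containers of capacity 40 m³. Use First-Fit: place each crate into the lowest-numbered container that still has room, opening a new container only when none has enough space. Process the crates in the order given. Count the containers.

container 1: place 21 m³, 19 m³ left
container 2: place 31 m³, 9 m³ left
container 3: place 38 m³, 2 m³ left
container 4: place 26 m³, 14 m³ left
container 5: place 26 m³, 14 m³ left
container 1: place 4 m³, 15 m³ left
container 1: place 3 m³, 12 m³ left
container 6: place 21 m³, 19 m³ left
container 1: place 6 m³, 6 m³ left
container 7: place 36 m³, 4 m³ left
container 6: place 17 m³, 2 m³ left
Final containers: [21,4,3,6] [31] [38] [26] [26] [21,17] [36].

7 containers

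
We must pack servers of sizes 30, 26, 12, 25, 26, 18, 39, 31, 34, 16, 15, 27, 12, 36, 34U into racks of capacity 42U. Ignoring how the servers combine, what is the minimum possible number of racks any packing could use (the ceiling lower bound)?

Total size = 30 + 26 + 12 + 25 + 26 + 18 + 39 + 31 + 34 + 16 + 15 + 27 + 12 + 36 + 34 = 381U.
⌈381 / 42⌉ = 10.

10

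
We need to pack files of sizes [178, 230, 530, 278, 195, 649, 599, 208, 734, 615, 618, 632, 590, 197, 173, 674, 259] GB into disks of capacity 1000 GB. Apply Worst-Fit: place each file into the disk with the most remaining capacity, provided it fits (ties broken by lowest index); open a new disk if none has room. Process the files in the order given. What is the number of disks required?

Put 178 GB in disk 1; 822 GB remain.
Put 230 GB in disk 1; 592 GB remain.
Put 530 GB in disk 1; 62 GB remain.
Put 278 GB in disk 2; 722 GB remain.
Put 195 GB in disk 2; 527 GB remain.
Put 649 GB in disk 3; 351 GB remain.
Put 599 GB in disk 4; 401 GB remain.
Put 208 GB in disk 2; 319 GB remain.
Put 734 GB in disk 5; 266 GB remain.
Put 615 GB in disk 6; 385 GB remain.
Put 618 GB in disk 7; 382 GB remain.
Put 632 GB in disk 8; 368 GB remain.
Put 590 GB in disk 9; 410 GB remain.
Put 197 GB in disk 9; 213 GB remain.
Put 173 GB in disk 4; 228 GB remain.
Put 674 GB in disk 10; 326 GB remain.
Put 259 GB in disk 6; 126 GB remain.

10 disks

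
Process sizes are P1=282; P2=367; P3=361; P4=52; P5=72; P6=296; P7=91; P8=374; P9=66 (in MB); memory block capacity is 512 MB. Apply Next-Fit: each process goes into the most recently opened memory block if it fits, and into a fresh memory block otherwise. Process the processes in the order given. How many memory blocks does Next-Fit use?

Put P1 (282 MB) in memory block 1; 230 MB remain.
Put P2 (367 MB) in memory block 2; 145 MB remain.
Put P3 (361 MB) in memory block 3; 151 MB remain.
Put P4 (52 MB) in memory block 3; 99 MB remain.
Put P5 (72 MB) in memory block 3; 27 MB remain.
Put P6 (296 MB) in memory block 4; 216 MB remain.
Put P7 (91 MB) in memory block 4; 125 MB remain.
Put P8 (374 MB) in memory block 5; 138 MB remain.
Put P9 (66 MB) in memory block 5; 72 MB remain.
Final memory blocks: [282] [367] [361,52,72] [296,91] [374,66].

5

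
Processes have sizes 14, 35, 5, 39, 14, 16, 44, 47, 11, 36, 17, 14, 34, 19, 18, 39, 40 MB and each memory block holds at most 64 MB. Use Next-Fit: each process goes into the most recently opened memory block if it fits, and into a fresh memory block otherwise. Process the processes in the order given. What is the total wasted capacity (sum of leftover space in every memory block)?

134

Put 14 MB in memory block 1; 50 MB remain.
Put 35 MB in memory block 1; 15 MB remain.
Put 5 MB in memory block 1; 10 MB remain.
Put 39 MB in memory block 2; 25 MB remain.
Put 14 MB in memory block 2; 11 MB remain.
Put 16 MB in memory block 3; 48 MB remain.
Put 44 MB in memory block 3; 4 MB remain.
Put 47 MB in memory block 4; 17 MB remain.
Put 11 MB in memory block 4; 6 MB remain.
Put 36 MB in memory block 5; 28 MB remain.
Put 17 MB in memory block 5; 11 MB remain.
Put 14 MB in memory block 6; 50 MB remain.
Put 34 MB in memory block 6; 16 MB remain.
Put 19 MB in memory block 7; 45 MB remain.
Put 18 MB in memory block 7; 27 MB remain.
Put 39 MB in memory block 8; 25 MB remain.
Put 40 MB in memory block 9; 24 MB remain.
9 memory blocks × 64 MB = 576 MB; used 442 MB; unused 134 MB.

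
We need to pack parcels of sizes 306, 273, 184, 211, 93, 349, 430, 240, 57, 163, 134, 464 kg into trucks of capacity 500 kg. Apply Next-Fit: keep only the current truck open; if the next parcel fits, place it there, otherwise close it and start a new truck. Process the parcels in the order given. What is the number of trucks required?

8

306 kg → truck 1 (remaining 194 kg)
273 kg → truck 2 (remaining 227 kg)
184 kg → truck 2 (remaining 43 kg)
211 kg → truck 3 (remaining 289 kg)
93 kg → truck 3 (remaining 196 kg)
349 kg → truck 4 (remaining 151 kg)
430 kg → truck 5 (remaining 70 kg)
240 kg → truck 6 (remaining 260 kg)
57 kg → truck 6 (remaining 203 kg)
163 kg → truck 6 (remaining 40 kg)
134 kg → truck 7 (remaining 366 kg)
464 kg → truck 8 (remaining 36 kg)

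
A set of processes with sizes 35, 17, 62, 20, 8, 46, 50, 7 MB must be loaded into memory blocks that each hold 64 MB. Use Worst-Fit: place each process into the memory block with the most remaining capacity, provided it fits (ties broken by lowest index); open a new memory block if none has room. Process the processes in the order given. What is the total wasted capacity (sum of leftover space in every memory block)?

Put 35 MB in memory block 1; 29 MB remain.
Put 17 MB in memory block 1; 12 MB remain.
Put 62 MB in memory block 2; 2 MB remain.
Put 20 MB in memory block 3; 44 MB remain.
Put 8 MB in memory block 3; 36 MB remain.
Put 46 MB in memory block 4; 18 MB remain.
Put 50 MB in memory block 5; 14 MB remain.
Put 7 MB in memory block 3; 29 MB remain.
5 memory blocks × 64 MB = 320 MB; used 245 MB; unused 75 MB.

75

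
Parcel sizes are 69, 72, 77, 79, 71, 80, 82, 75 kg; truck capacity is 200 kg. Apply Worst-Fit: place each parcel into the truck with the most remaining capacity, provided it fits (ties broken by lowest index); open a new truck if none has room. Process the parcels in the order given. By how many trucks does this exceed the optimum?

Worst-Fit: [69,72] [77,79] [71,80] [82,75] → 4 trucks.
Total size 605 kg; any packing needs at least ⌈605/200⌉ = 4 trucks.
So 4 is already optimal.

0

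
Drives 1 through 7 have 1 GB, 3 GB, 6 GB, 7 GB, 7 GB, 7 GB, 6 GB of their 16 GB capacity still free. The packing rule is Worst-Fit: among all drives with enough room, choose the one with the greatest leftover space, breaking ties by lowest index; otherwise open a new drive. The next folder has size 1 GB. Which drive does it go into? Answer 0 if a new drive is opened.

4

Drives with room: drive 1 (1 GB), drive 2 (3 GB), drive 3 (6 GB), drive 4 (7 GB), drive 5 (7 GB), drive 6 (7 GB), drive 7 (6 GB).
Most room is drive 4 with 7 GB free.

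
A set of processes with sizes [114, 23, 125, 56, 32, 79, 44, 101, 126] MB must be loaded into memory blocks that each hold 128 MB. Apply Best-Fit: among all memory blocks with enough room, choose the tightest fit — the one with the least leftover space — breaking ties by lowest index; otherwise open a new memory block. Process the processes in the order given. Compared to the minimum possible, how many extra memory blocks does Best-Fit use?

Best-Fit: [114] [23,56,32] [125] [79,44] [101] [126] → 6 memory blocks.
Total size 700 MB; any packing needs at least ⌈700/128⌉ = 6 memory blocks.
So 6 is already optimal.

0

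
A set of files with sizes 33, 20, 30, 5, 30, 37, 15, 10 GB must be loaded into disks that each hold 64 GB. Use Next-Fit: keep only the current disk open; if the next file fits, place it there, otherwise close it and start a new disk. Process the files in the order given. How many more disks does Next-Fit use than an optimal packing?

Next-Fit: [33,20] [30,5] [30] [37,15,10] → 4 disks.
Total size 180 GB; any packing needs at least ⌈180/64⌉ = 3 disks.
An optimal packing achieves that bound: [37,20,5] [33,30] [30,15,10] → 3 disks.
Excess: 4 − 3 = 1.

1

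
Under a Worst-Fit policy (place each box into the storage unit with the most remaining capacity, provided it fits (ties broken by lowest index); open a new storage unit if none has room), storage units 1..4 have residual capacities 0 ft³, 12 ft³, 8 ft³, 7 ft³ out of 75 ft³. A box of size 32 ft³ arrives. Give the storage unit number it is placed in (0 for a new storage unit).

0

No storage unit has ≥ 32 ft³ free, so a new storage unit is opened.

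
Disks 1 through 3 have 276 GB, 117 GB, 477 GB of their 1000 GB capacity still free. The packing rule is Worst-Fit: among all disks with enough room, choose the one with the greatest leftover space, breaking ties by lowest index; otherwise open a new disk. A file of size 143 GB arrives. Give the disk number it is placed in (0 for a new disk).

Disks with room: disk 1 (276 GB), disk 3 (477 GB).
Most room is disk 3 with 477 GB free.

3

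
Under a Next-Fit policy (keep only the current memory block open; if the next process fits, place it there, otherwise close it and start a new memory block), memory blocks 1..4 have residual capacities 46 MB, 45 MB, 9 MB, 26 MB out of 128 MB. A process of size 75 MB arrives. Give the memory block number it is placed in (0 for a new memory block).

Next-Fit only looks at memory block 4, which has 26 MB free.
75 MB does not fit, so a new memory block is opened.

0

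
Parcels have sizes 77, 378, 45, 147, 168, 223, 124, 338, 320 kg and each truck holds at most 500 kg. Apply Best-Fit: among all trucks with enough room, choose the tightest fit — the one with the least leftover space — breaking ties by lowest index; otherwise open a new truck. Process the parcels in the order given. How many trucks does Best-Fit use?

5 trucks

truck 1: place 77 kg, 423 kg left
truck 1: place 378 kg, 45 kg left
truck 1: place 45 kg, 0 kg left
truck 2: place 147 kg, 353 kg left
truck 2: place 168 kg, 185 kg left
truck 3: place 223 kg, 277 kg left
truck 2: place 124 kg, 61 kg left
truck 4: place 338 kg, 162 kg left
truck 5: place 320 kg, 180 kg left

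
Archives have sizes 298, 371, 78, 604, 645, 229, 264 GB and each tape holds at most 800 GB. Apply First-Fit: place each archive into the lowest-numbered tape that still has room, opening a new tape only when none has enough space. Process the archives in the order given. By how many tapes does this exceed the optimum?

First-Fit: [298,371,78] [604] [645] [229,264] → 4 tapes.
Total size 2489 GB; any packing needs at least ⌈2489/800⌉ = 4 tapes.
So 4 is already optimal.

0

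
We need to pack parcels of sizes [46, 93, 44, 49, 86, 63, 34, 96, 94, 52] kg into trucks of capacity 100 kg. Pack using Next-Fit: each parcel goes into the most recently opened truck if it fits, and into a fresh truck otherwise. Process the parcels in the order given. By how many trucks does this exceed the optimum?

Next-Fit: [46] [93] [44,49] [86] [63,34] [96] [94] [52] → 8 trucks.
Total size 657 kg; any packing needs at least ⌈657/100⌉ = 7 trucks.
An optimal packing achieves that bound: [96] [94] [93] [86] [63,34] [52,46] [49,44] → 7 trucks.
Excess: 8 − 7 = 1.

1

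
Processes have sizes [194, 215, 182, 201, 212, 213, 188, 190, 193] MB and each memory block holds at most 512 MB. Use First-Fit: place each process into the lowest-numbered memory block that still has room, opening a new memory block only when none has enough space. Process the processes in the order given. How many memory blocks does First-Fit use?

5

Put 194 MB in memory block 1; 318 MB remain.
Put 215 MB in memory block 1; 103 MB remain.
Put 182 MB in memory block 2; 330 MB remain.
Put 201 MB in memory block 2; 129 MB remain.
Put 212 MB in memory block 3; 300 MB remain.
Put 213 MB in memory block 3; 87 MB remain.
Put 188 MB in memory block 4; 324 MB remain.
Put 190 MB in memory block 4; 134 MB remain.
Put 193 MB in memory block 5; 319 MB remain.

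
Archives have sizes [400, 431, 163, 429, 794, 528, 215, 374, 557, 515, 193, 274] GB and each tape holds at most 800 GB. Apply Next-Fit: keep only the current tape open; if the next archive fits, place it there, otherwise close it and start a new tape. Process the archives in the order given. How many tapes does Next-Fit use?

tape 1: place 400 GB, 400 GB left
tape 2: place 431 GB, 369 GB left
tape 2: place 163 GB, 206 GB left
tape 3: place 429 GB, 371 GB left
tape 4: place 794 GB, 6 GB left
tape 5: place 528 GB, 272 GB left
tape 5: place 215 GB, 57 GB left
tape 6: place 374 GB, 426 GB left
tape 7: place 557 GB, 243 GB left
tape 8: place 515 GB, 285 GB left
tape 8: place 193 GB, 92 GB left
tape 9: place 274 GB, 526 GB left
Final tapes: [400] [431,163] [429] [794] [528,215] [374] [557] [515,193] [274].

9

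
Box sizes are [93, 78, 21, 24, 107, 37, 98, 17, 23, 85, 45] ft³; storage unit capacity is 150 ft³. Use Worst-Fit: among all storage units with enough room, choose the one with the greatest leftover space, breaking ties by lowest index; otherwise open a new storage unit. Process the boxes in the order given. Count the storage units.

5

storage unit 1: place 93 ft³, 57 ft³ left
storage unit 2: place 78 ft³, 72 ft³ left
storage unit 2: place 21 ft³, 51 ft³ left
storage unit 1: place 24 ft³, 33 ft³ left
storage unit 3: place 107 ft³, 43 ft³ left
storage unit 2: place 37 ft³, 14 ft³ left
storage unit 4: place 98 ft³, 52 ft³ left
storage unit 4: place 17 ft³, 35 ft³ left
storage unit 3: place 23 ft³, 20 ft³ left
storage unit 5: place 85 ft³, 65 ft³ left
storage unit 5: place 45 ft³, 20 ft³ left
Final storage units: [93,24] [78,21,37] [107,23] [98,17] [85,45].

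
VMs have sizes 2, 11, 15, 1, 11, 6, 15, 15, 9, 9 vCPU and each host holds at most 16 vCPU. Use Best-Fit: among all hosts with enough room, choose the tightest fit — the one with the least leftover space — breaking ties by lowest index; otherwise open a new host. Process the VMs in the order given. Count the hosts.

2 vCPU → host 1 (remaining 14 vCPU)
11 vCPU → host 1 (remaining 3 vCPU)
15 vCPU → host 2 (remaining 1 vCPU)
1 vCPU → host 2 (remaining 0 vCPU)
11 vCPU → host 3 (remaining 5 vCPU)
6 vCPU → host 4 (remaining 10 vCPU)
15 vCPU → host 5 (remaining 1 vCPU)
15 vCPU → host 6 (remaining 1 vCPU)
9 vCPU → host 4 (remaining 1 vCPU)
9 vCPU → host 7 (remaining 7 vCPU)
Final hosts: [2,11] [15,1] [11] [6,9] [15] [15] [9].

7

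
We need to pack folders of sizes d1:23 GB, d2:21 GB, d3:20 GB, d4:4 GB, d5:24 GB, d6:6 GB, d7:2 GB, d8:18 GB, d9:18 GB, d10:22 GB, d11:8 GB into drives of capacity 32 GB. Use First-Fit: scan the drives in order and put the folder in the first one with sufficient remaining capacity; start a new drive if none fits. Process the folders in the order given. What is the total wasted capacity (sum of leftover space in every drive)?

drive 1: place d1 (23 GB), 9 GB left
drive 2: place d2 (21 GB), 11 GB left
drive 3: place d3 (20 GB), 12 GB left
drive 1: place d4 (4 GB), 5 GB left
drive 4: place d5 (24 GB), 8 GB left
drive 2: place d6 (6 GB), 5 GB left
drive 1: place d7 (2 GB), 3 GB left
drive 5: place d8 (18 GB), 14 GB left
drive 6: place d9 (18 GB), 14 GB left
drive 7: place d10 (22 GB), 10 GB left
drive 3: place d11 (8 GB), 4 GB left
7 drives × 32 GB = 224 GB; used 166 GB; unused 58 GB.

58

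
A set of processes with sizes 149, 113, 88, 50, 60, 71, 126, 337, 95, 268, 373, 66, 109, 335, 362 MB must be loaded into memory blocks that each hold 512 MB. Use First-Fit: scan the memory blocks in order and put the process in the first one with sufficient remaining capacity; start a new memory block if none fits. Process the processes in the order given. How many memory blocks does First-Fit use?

7

memory block 1: place 149 MB, 363 MB left
memory block 1: place 113 MB, 250 MB left
memory block 1: place 88 MB, 162 MB left
memory block 1: place 50 MB, 112 MB left
memory block 1: place 60 MB, 52 MB left
memory block 2: place 71 MB, 441 MB left
memory block 2: place 126 MB, 315 MB left
memory block 3: place 337 MB, 175 MB left
memory block 2: place 95 MB, 220 MB left
memory block 4: place 268 MB, 244 MB left
memory block 5: place 373 MB, 139 MB left
memory block 2: place 66 MB, 154 MB left
memory block 2: place 109 MB, 45 MB left
memory block 6: place 335 MB, 177 MB left
memory block 7: place 362 MB, 150 MB left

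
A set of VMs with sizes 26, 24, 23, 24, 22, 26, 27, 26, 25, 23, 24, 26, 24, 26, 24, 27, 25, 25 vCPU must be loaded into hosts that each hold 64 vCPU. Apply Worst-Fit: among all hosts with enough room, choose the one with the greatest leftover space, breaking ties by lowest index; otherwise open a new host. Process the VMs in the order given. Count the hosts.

9

Put 26 vCPU in host 1; 38 vCPU remain.
Put 24 vCPU in host 1; 14 vCPU remain.
Put 23 vCPU in host 2; 41 vCPU remain.
Put 24 vCPU in host 2; 17 vCPU remain.
Put 22 vCPU in host 3; 42 vCPU remain.
Put 26 vCPU in host 3; 16 vCPU remain.
Put 27 vCPU in host 4; 37 vCPU remain.
Put 26 vCPU in host 4; 11 vCPU remain.
Put 25 vCPU in host 5; 39 vCPU remain.
Put 23 vCPU in host 5; 16 vCPU remain.
Put 24 vCPU in host 6; 40 vCPU remain.
Put 26 vCPU in host 6; 14 vCPU remain.
Put 24 vCPU in host 7; 40 vCPU remain.
Put 26 vCPU in host 7; 14 vCPU remain.
Put 24 vCPU in host 8; 40 vCPU remain.
Put 27 vCPU in host 8; 13 vCPU remain.
Put 25 vCPU in host 9; 39 vCPU remain.
Put 25 vCPU in host 9; 14 vCPU remain.
Final hosts: [26,24] [23,24] [22,26] [27,26] [25,23] [24,26] [24,26] [24,27] [25,25].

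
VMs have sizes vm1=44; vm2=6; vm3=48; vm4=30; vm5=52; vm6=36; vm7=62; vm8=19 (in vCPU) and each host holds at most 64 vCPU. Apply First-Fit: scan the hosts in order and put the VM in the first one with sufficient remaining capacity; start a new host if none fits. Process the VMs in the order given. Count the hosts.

6

vm1 (44 vCPU) → host 1 (remaining 20 vCPU)
vm2 (6 vCPU) → host 1 (remaining 14 vCPU)
vm3 (48 vCPU) → host 2 (remaining 16 vCPU)
vm4 (30 vCPU) → host 3 (remaining 34 vCPU)
vm5 (52 vCPU) → host 4 (remaining 12 vCPU)
vm6 (36 vCPU) → host 5 (remaining 28 vCPU)
vm7 (62 vCPU) → host 6 (remaining 2 vCPU)
vm8 (19 vCPU) → host 3 (remaining 15 vCPU)
Final hosts: [44,6] [48] [30,19] [52] [36] [62].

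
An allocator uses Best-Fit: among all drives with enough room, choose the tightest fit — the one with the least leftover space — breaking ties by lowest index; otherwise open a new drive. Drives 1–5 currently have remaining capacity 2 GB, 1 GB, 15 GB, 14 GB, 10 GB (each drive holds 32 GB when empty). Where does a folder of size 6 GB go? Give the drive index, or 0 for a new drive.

5

Drives with room: drive 3 (15 GB), drive 4 (14 GB), drive 5 (10 GB).
Tightest fit is drive 5 with 10 GB free.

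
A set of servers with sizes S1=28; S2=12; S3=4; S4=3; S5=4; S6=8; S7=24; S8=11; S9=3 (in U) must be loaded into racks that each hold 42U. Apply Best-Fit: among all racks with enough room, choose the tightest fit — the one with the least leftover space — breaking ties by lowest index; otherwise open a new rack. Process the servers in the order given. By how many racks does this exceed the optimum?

0

Best-Fit: [28,12] [4,3,4,8] [24,11,3] → 3 racks.
Total size 97U; any packing needs at least ⌈97/42⌉ = 3 racks.
So 3 is already optimal.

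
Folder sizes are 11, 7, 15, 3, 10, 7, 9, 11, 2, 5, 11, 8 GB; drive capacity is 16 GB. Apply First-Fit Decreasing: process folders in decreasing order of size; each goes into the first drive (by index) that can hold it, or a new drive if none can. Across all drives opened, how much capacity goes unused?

Sorted descending: 15, 11, 11, 11, 10, 9, 8, 7, 7, 5, 3, 2.
15 GB → drive 1 (remaining 1 GB)
11 GB → drive 2 (remaining 5 GB)
11 GB → drive 3 (remaining 5 GB)
11 GB → drive 4 (remaining 5 GB)
10 GB → drive 5 (remaining 6 GB)
9 GB → drive 6 (remaining 7 GB)
8 GB → drive 7 (remaining 8 GB)
7 GB → drive 6 (remaining 0 GB)
7 GB → drive 7 (remaining 1 GB)
5 GB → drive 2 (remaining 0 GB)
3 GB → drive 3 (remaining 2 GB)
2 GB → drive 3 (remaining 0 GB)
7 drives × 16 GB = 112 GB; used 99 GB; unused 13 GB.

13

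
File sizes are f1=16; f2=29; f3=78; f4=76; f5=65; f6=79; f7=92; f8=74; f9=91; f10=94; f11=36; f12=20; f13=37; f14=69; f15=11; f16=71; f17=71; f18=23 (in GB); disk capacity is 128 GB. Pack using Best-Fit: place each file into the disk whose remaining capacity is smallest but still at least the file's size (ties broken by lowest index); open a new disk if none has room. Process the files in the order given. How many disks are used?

11 disks

disk 1: place f1 (16 GB), 112 GB left
disk 1: place f2 (29 GB), 83 GB left
disk 1: place f3 (78 GB), 5 GB left
disk 2: place f4 (76 GB), 52 GB left
disk 3: place f5 (65 GB), 63 GB left
disk 4: place f6 (79 GB), 49 GB left
disk 5: place f7 (92 GB), 36 GB left
disk 6: place f8 (74 GB), 54 GB left
disk 7: place f9 (91 GB), 37 GB left
disk 8: place f10 (94 GB), 34 GB left
disk 5: place f11 (36 GB), 0 GB left
disk 8: place f12 (20 GB), 14 GB left
disk 7: place f13 (37 GB), 0 GB left
disk 9: place f14 (69 GB), 59 GB left
disk 8: place f15 (11 GB), 3 GB left
disk 10: place f16 (71 GB), 57 GB left
disk 11: place f17 (71 GB), 57 GB left
disk 4: place f18 (23 GB), 26 GB left
Final disks: [16,29,78] [76] [65] [79,23] [92,36] [74] [91,37] [94,20,11] [69] [71] [71].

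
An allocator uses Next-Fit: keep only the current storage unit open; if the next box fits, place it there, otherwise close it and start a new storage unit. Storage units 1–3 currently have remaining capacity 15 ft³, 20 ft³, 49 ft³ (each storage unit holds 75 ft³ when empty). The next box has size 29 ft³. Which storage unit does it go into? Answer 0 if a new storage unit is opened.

3

Next-Fit only looks at storage unit 3, which has 49 ft³ free.
29 ft³ fits there.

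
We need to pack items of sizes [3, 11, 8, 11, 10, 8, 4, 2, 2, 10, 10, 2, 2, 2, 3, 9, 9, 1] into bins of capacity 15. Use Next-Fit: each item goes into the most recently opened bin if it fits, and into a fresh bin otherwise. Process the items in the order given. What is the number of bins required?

9

3 → bin 1 (remaining 12)
11 → bin 1 (remaining 1)
8 → bin 2 (remaining 7)
11 → bin 3 (remaining 4)
10 → bin 4 (remaining 5)
8 → bin 5 (remaining 7)
4 → bin 5 (remaining 3)
2 → bin 5 (remaining 1)
2 → bin 6 (remaining 13)
10 → bin 6 (remaining 3)
10 → bin 7 (remaining 5)
2 → bin 7 (remaining 3)
2 → bin 7 (remaining 1)
2 → bin 8 (remaining 13)
3 → bin 8 (remaining 10)
9 → bin 8 (remaining 1)
9 → bin 9 (remaining 6)
1 → bin 9 (remaining 5)
Final bins: [3,11] [8] [11] [10] [8,4,2] [2,10] [10,2,2] [2,3,9] [9,1].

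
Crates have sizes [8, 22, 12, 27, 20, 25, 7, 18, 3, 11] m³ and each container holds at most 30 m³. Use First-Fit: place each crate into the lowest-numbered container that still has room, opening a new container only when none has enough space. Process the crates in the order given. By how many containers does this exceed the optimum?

0

First-Fit: [8,22] [12,7,3] [27] [20] [25] [18,11] → 6 containers.
Total size 153 m³; any packing needs at least ⌈153/30⌉ = 6 containers.
So 6 is already optimal.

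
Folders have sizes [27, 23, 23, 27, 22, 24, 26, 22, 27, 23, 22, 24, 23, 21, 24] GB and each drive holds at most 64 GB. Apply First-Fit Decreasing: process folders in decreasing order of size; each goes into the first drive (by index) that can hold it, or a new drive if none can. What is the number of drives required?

8

Sorted descending: 27, 27, 27, 26, 24, 24, 24, 23, 23, 23, 23, 22, 22, 22, 21.
27 GB → drive 1 (remaining 37 GB)
27 GB → drive 1 (remaining 10 GB)
27 GB → drive 2 (remaining 37 GB)
26 GB → drive 2 (remaining 11 GB)
24 GB → drive 3 (remaining 40 GB)
24 GB → drive 3 (remaining 16 GB)
24 GB → drive 4 (remaining 40 GB)
23 GB → drive 4 (remaining 17 GB)
23 GB → drive 5 (remaining 41 GB)
23 GB → drive 5 (remaining 18 GB)
23 GB → drive 6 (remaining 41 GB)
22 GB → drive 6 (remaining 19 GB)
22 GB → drive 7 (remaining 42 GB)
22 GB → drive 7 (remaining 20 GB)
21 GB → drive 8 (remaining 43 GB)
Final drives: [27,27] [27,26] [24,24] [24,23] [23,23] [23,22] [22,22] [21].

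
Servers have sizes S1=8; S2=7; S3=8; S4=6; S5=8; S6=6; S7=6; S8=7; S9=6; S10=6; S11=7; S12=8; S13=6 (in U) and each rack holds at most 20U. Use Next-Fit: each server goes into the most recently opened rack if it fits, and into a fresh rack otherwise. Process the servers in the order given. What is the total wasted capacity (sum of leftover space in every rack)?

31

Put S1 (8U) in rack 1; 12U remain.
Put S2 (7U) in rack 1; 5U remain.
Put S3 (8U) in rack 2; 12U remain.
Put S4 (6U) in rack 2; 6U remain.
Put S5 (8U) in rack 3; 12U remain.
Put S6 (6U) in rack 3; 6U remain.
Put S7 (6U) in rack 3; 0U remain.
Put S8 (7U) in rack 4; 13U remain.
Put S9 (6U) in rack 4; 7U remain.
Put S10 (6U) in rack 4; 1U remain.
Put S11 (7U) in rack 5; 13U remain.
Put S12 (8U) in rack 5; 5U remain.
Put S13 (6U) in rack 6; 14U remain.
6 racks × 20U = 120U; used 89U; unused 31U.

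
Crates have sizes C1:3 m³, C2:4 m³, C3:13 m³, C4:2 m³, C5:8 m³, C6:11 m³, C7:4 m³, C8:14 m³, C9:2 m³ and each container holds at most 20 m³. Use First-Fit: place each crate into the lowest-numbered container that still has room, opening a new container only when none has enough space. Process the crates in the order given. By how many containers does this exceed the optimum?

First-Fit: [3,4,13] [2,8,4,2] [11] [14] → 4 containers.
Total size 61 m³; any packing needs at least ⌈61/20⌉ = 4 containers.
So 4 is already optimal.

0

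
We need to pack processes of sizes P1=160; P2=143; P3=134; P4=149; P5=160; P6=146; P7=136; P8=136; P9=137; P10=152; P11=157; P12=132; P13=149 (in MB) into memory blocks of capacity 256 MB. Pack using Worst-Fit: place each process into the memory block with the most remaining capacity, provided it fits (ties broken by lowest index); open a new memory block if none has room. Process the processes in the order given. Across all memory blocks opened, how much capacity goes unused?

P1 (160 MB) → memory block 1 (remaining 96 MB)
P2 (143 MB) → memory block 2 (remaining 113 MB)
P3 (134 MB) → memory block 3 (remaining 122 MB)
P4 (149 MB) → memory block 4 (remaining 107 MB)
P5 (160 MB) → memory block 5 (remaining 96 MB)
P6 (146 MB) → memory block 6 (remaining 110 MB)
P7 (136 MB) → memory block 7 (remaining 120 MB)
P8 (136 MB) → memory block 8 (remaining 120 MB)
P9 (137 MB) → memory block 9 (remaining 119 MB)
P10 (152 MB) → memory block 10 (remaining 104 MB)
P11 (157 MB) → memory block 11 (remaining 99 MB)
P12 (132 MB) → memory block 12 (remaining 124 MB)
P13 (149 MB) → memory block 13 (remaining 107 MB)
13 memory blocks × 256 MB = 3328 MB; used 1891 MB; unused 1437 MB.

1437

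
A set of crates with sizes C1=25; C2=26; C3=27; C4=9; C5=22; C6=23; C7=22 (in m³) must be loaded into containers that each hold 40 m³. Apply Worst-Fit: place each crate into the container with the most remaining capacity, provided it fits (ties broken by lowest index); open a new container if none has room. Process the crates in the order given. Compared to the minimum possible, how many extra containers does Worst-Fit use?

0

Worst-Fit: [25,9] [26] [27] [22] [23] [22] → 6 containers.
6 crates exceed 20 m³ (half the capacity), and no two of those can share a container, so at least 6 containers are needed.
So 6 is already optimal.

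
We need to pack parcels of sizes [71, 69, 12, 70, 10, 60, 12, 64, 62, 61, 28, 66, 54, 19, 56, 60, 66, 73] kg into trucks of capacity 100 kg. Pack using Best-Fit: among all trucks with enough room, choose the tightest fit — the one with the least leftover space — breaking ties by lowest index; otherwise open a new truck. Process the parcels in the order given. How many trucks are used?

13 trucks

Put 71 kg in truck 1; 29 kg remain.
Put 69 kg in truck 2; 31 kg remain.
Put 12 kg in truck 1; 17 kg remain.
Put 70 kg in truck 3; 30 kg remain.
Put 10 kg in truck 1; 7 kg remain.
Put 60 kg in truck 4; 40 kg remain.
Put 12 kg in truck 3; 18 kg remain.
Put 64 kg in truck 5; 36 kg remain.
Put 62 kg in truck 6; 38 kg remain.
Put 61 kg in truck 7; 39 kg remain.
Put 28 kg in truck 2; 3 kg remain.
Put 66 kg in truck 8; 34 kg remain.
Put 54 kg in truck 9; 46 kg remain.
Put 19 kg in truck 8; 15 kg remain.
Put 56 kg in truck 10; 44 kg remain.
Put 60 kg in truck 11; 40 kg remain.
Put 66 kg in truck 12; 34 kg remain.
Put 73 kg in truck 13; 27 kg remain.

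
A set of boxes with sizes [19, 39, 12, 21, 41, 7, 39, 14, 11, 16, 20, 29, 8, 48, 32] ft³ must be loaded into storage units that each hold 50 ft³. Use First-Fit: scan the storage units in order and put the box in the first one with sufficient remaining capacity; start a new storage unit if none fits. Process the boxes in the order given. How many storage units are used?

9

Put 19 ft³ in storage unit 1; 31 ft³ remain.
Put 39 ft³ in storage unit 2; 11 ft³ remain.
Put 12 ft³ in storage unit 1; 19 ft³ remain.
Put 21 ft³ in storage unit 3; 29 ft³ remain.
Put 41 ft³ in storage unit 4; 9 ft³ remain.
Put 7 ft³ in storage unit 1; 12 ft³ remain.
Put 39 ft³ in storage unit 5; 11 ft³ remain.
Put 14 ft³ in storage unit 3; 15 ft³ remain.
Put 11 ft³ in storage unit 1; 1 ft³ remain.
Put 16 ft³ in storage unit 6; 34 ft³ remain.
Put 20 ft³ in storage unit 6; 14 ft³ remain.
Put 29 ft³ in storage unit 7; 21 ft³ remain.
Put 8 ft³ in storage unit 2; 3 ft³ remain.
Put 48 ft³ in storage unit 8; 2 ft³ remain.
Put 32 ft³ in storage unit 9; 18 ft³ remain.
Final storage units: [19,12,7,11] [39,8] [21,14] [41] [39] [16,20] [29] [48] [32].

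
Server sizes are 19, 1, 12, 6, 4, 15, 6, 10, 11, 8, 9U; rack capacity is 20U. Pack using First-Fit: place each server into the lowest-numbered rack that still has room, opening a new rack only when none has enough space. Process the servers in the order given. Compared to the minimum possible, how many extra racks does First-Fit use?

First-Fit: [19,1] [12,6] [4,15] [6,10] [11,8] [9] → 6 racks.
Total size 101U; any packing needs at least ⌈101/20⌉ = 6 racks.
So 6 is already optimal.

0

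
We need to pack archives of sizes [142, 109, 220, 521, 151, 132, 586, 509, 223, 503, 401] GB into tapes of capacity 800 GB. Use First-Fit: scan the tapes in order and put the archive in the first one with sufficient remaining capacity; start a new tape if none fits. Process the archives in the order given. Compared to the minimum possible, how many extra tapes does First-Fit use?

First-Fit: [142,109,220,151,132] [521,223] [586] [509] [503] [401] → 6 tapes.
Total size 3497 GB; any packing needs at least ⌈3497/800⌉ = 5 tapes.
An optimal packing achieves that bound: [586,151] [521,223] [509,220] [503,142,132] [401,109] → 5 tapes.
Excess: 6 − 5 = 1.

1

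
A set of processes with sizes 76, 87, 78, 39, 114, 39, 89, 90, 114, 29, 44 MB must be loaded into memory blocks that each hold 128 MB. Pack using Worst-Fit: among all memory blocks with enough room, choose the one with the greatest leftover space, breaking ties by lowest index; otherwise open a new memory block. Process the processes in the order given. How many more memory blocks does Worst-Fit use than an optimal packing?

Worst-Fit: [76,39] [87,29] [78,39] [114] [89] [90] [114] [44] → 8 memory blocks.
Total size 799 MB; any packing needs at least ⌈799/128⌉ = 7 memory blocks.
An optimal packing achieves that bound: [114] [114] [90,29] [89,39] [87,39] [78,44] [76] → 7 memory blocks.
Excess: 8 − 7 = 1.

1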